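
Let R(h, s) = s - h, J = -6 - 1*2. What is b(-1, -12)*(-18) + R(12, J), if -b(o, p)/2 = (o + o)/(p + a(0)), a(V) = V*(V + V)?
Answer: -14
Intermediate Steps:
J = -8 (J = -6 - 2 = -8)
a(V) = 2*V² (a(V) = V*(2*V) = 2*V²)
b(o, p) = -4*o/p (b(o, p) = -2*(o + o)/(p + 2*0²) = -2*2*o/(p + 2*0) = -2*2*o/(p + 0) = -2*2*o/p = -4*o/p)
b(-1, -12)*(-18) + R(12, J) = -4*(-1)/(-12)*(-18) + (-8 - 1*12) = -4*(-1)*(-1/12)*(-18) + (-8 - 12) = -⅓*(-18) - 20 = 6 - 20 = -14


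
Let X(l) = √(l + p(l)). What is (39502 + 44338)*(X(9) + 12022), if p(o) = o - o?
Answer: 1008176000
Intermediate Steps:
p(o) = 0
X(l) = √l (X(l) = √(l + 0) = √l)
(39502 + 44338)*(X(9) + 12022) = (39502 + 44338)*(√9 + 12022) = 83840*(3 + 12022) = 83840*12025 = 1008176000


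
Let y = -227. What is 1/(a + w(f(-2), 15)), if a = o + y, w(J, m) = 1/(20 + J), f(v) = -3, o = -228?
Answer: -17/7734 ≈ -0.0021981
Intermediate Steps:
a = -455 (a = -228 - 227 = -455)
1/(a + w(f(-2), 15)) = 1/(-455 + 1/(20 - 3)) = 1/(-455 + 1/17) = 1/(-7734/17) = -17/7734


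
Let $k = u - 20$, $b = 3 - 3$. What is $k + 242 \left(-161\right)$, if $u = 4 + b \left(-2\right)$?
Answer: $-38978$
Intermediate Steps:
$b = 0$
$u = 4$ ($u = 4 + 0 \left(-2\right) = 4 + 0 = 4$)
$k = -16$ ($k = 4 - 20 = -16$)
$k + 242 \left(-161\right) = -16 + 242 \left(-161\right) = -16 - 38962 = -38978$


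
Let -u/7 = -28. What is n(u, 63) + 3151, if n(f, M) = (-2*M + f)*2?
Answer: 3291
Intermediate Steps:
u = 196 (u = -7*(-28) = 196)
n(f, M) = -4*M + 2*f (n(f, M) = (f - 2*M)*2 = -4*M + 2*f)
n(u, 63) + 3151 = (-4*63 + 2*196) + 3151 = (-252 + 392) + 3151 = 140 + 3151 = 3291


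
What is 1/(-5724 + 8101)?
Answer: 1/2377 ≈ 0.00042070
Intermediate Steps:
1/(-5724 + 8101) = 1/2377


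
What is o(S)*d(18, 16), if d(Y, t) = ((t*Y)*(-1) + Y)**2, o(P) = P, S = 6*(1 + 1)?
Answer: 874800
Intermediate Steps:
S = 12 (S = 6*2 = 12)
d(Y, t) = (Y - Y*t)**2 (d(Y, t) = ((Y*t)*(-1) + Y)**2 = (-Y*t + Y)**2 = (Y - Y*t)**2)
o(S)*d(18, 16) = 12*(18**2*(-1 + 16)**2) = 12*(324*15**2) = 12*(324*225) = 12*72900 = 874800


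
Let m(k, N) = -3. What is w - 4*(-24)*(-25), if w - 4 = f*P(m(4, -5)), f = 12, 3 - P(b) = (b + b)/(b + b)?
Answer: -2372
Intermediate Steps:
P(b) = 2 (P(b) = 3 - (b + b)/(b + b) = 3 - 2*b/(2*b) = 3 - 2*b*1/(2*b) = 3 - 1*1 = 3 - 1 = 2)
w = 28 (w = 4 + 12*2 = 4 + 24 = 28)
w - 4*(-24)*(-25) = 28 - 4*(-24)*(-25) = 28 - (-96)*(-25) = 28 - 1*2400 = 28 - 2400 = -2372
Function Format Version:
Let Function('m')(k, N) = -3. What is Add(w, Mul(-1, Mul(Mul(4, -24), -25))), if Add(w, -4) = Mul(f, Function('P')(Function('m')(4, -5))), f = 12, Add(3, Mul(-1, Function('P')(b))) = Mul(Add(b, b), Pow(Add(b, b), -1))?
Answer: -2372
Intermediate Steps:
Function('P')(b) = 2 (Function('P')(b) = Add(3, Mul(-1, Mul(Add(b, b), Pow(Add(b, b), -1)))) = Add(3, Mul(-1, Mul(Mul(2, b), Pow(Mul(2, b), -1)))) = Add(3, Mul(-1, Mul(Mul(2, b), Mul(Rational(1, 2), Pow(b, -1))))) = Add(3, Mul(-1, 1)) = Add(3, -1) = 2)
w = 28 (w = Add(4, Mul(12, 2)) = Add(4, 24) = 28)
Add(w, Mul(-1, Mul(Mul(4, -24), -25))) = Add(28, Mul(-1, Mul(Mul(4, -24), -25))) = Add(28, Mul(-1, Mul(-96, -25))) = Add(28, Mul(-1, 2400)) = Add(28, -2400) = -2372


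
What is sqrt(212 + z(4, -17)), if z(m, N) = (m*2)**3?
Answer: 2*sqrt(181) ≈ 26.907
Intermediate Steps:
z(m, N) = 8*m**3 (z(m, N) = (2*m)**3 = 8*m**3)
sqrt(212 + z(4, -17)) = sqrt(212 + 8*4**3) = sqrt(212 + 8*64) = sqrt(212 + 512) = sqrt(724) = 2*sqrt(181)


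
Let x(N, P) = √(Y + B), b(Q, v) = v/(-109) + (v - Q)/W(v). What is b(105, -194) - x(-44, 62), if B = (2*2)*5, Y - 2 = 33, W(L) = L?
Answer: 70227/21146 - √55 ≈ -4.0951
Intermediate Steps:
b(Q, v) = -v/109 + (v - Q)/v (b(Q, v) = v/(-109) + (v - Q)/v = v*(-1/109) + (v - Q)/v = -v/109 + (v - Q)/v)
Y = 35 (Y = 2 + 33 = 35)
B = 20 (B = 4*5 = 20)
x(N, P) = √55 (x(N, P) = √(35 + 20) = √55)
b(105, -194) - x(-44, 62) = (1 - 1/109*(-194) - 1*105/(-194)) - √55 = (1 + 194/109 - 1*105*(-1/194)) - √55 = (1 + 194/109 + 105/194) - √55 = 70227/21146 - √55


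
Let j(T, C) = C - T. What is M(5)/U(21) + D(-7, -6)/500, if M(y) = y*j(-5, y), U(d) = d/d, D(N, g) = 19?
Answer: 25019/500 ≈ 50.038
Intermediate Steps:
U(d) = 1
M(y) = y*(5 + y) (M(y) = y*(y - 1*(-5)) = y*(y + 5) = y*(5 + y))
M(5)/U(21) + D(-7, -6)/500 = (5*(5 + 5))/1 + 19/500 = (5*10)*1 + 19*(1/500) = 50*1 + 19/500 = 50 + 19/500 = 25019/500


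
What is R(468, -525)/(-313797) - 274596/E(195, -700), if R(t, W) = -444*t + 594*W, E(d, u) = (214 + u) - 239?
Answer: 28848047154/75834275 ≈ 380.41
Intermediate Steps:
E(d, u) = -25 + u
R(468, -525)/(-313797) - 274596/E(195, -700) = (-444*468 + 594*(-525))/(-313797) - 274596/(-25 - 700) = (-207792 - 311850)*(-1/313797) - 274596/(-725) = -519642*(-1/313797) - 274596*(-1/725) = 173214/104599 + 274596/725 = 28848047154/75834275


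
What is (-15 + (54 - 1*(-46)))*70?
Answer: 5950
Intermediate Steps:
(-15 + (54 - 1*(-46)))*70 = (-15 + (54 + 46))*70 = (-15 + 100)*70 = 85*70 = 5950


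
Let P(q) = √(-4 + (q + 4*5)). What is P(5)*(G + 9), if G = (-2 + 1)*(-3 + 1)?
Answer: 11*√21 ≈ 50.408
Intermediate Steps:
G = 2 (G = -1*(-2) = 2)
P(q) = √(16 + q) (P(q) = √(-4 + (q + 20)) = √(-4 + (20 + q)) = √(16 + q))
P(5)*(G + 9) = √(16 + 5)*(2 + 9) = √21*11 = 11*√21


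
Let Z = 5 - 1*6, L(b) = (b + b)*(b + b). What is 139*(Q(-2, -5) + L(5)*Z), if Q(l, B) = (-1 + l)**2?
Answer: -12649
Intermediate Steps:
L(b) = 4*b**2 (L(b) = (2*b)*(2*b) = 4*b**2)
Z = -1 (Z = 5 - 6 = -1)
139*(Q(-2, -5) + L(5)*Z) = 139*((-1 - 2)**2 + (4*5**2)*(-1)) = 139*((-3)**2 + (4*25)*(-1)) = 139*(9 + 100*(-1)) = 139*(9 - 100) = 139*(-91) = -12649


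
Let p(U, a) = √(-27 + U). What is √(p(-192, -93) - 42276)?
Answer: √(-42276 + I*√219) ≈ 0.036 + 205.61*I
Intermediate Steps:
√(p(-192, -93) - 42276) = √(√(-27 - 192) - 42276) = √(√(-219) - 42276) = √(I*√219 - 42276) = √(-42276 + I*√219)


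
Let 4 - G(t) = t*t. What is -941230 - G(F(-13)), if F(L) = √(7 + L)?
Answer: -941240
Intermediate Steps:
G(t) = 4 - t² (G(t) = 4 - t*t = 4 - t²)
-941230 - G(F(-13)) = -941230 - (4 - (√(7 - 13))²) = -941230 - (4 - (√(-6))²) = -941230 - (4 - (I*√6)²) = -941230 - (4 - 1*(-6)) = -941230 - (4 + 6) = -941230 - 1*10 = -941230 - 10 = -941240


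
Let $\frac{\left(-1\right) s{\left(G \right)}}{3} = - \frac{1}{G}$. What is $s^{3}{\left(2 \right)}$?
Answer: $\frac{27}{8} \approx 3.375$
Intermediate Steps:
$s{\left(G \right)} = \frac{3}{G}$ ($s{\left(G \right)} = - 3 \left(- \frac{1}{G}\right) = \frac{3}{G}$)
$s^{3}{\left(2 \right)} = \left(\frac{3}{2}\right)^{3} = \frac{27}{8}$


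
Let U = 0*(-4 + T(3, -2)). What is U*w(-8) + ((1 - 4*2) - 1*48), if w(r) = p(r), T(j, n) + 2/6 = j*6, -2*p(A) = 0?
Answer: -55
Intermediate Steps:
p(A) = 0 (p(A) = -1/2*0 = 0)
T(j, n) = -1/3 + 6*j (T(j, n) = -1/3 + j*6 = -1/3 + 6*j)
U = 0 (U = 0*(-4 + (-1/3 + 6*3)) = 0*(-4 + (-1/3 + 18)) = 0*(-4 + 53/3) = 0*(41/3) = 0)
w(r) = 0
U*w(-8) + ((1 - 4*2) - 1*48) = 0*0 + ((1 - 4*2) - 1*48) = 0 + ((1 - 8) - 48) = 0 + (-7 - 48) = 0 - 55 = -55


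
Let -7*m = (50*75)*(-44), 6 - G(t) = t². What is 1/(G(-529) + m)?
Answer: -7/1793845 ≈ -3.9022e-6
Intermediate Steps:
G(t) = 6 - t²
m = 165000/7 (m = -50*75*(-44)/7 = -3750*(-44)/7 = -⅐*(-165000) = 165000/7 ≈ 23571.)
1/(G(-529) + m) = 1/((6 - 1*(-529)²) + 165000/7) = 1/((6 - 1*279841) + 165000/7) = 1/((6 - 279841) + 165000/7) = 1/(-279835 + 165000/7) = 1/(-1793845/7) = -7/1793845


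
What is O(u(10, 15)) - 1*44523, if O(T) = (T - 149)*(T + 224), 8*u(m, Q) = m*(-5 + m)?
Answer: -1238259/16 ≈ -77391.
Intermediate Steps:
u(m, Q) = m*(-5 + m)/8 (u(m, Q) = (m*(-5 + m))/8 = m*(-5 + m)/8)
O(T) = (-149 + T)*(224 + T)
O(u(10, 15)) - 1*44523 = (-33376 + ((⅛)*10*(-5 + 10))² + 75*((⅛)*10*(-5 + 10))) - 1*44523 = (-33376 + ((⅛)*10*5)² + 75*((⅛)*10*5)) - 44523 = (-33376 + (25/4)² + 75*(25/4)) - 44523 = (-33376 + 625/16 + 1875/4) - 44523 = -525891/16 - 44523 = -1238259/16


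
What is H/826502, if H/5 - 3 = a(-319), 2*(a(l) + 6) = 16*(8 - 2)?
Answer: 225/826502 ≈ 0.00027223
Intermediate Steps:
a(l) = 42 (a(l) = -6 + (16*(8 - 2))/2 = -6 + (16*6)/2 = -6 + (½)*96 = -6 + 48 = 42)
H = 225 (H = 15 + 5*42 = 15 + 210 = 225)
H/826502 = 225/826502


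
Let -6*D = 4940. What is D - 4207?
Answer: -15091/3 ≈ -5030.3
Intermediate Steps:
D = -2470/3 (D = -⅙*4940 = -2470/3 ≈ -823.33)
D - 4207 = -2470/3 - 4207 = -15091/3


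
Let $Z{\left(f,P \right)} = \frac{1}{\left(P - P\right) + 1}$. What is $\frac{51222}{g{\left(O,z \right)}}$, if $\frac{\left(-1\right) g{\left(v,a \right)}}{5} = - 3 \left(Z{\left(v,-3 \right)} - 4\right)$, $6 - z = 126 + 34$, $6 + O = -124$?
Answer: $- \frac{17074}{15} \approx -1138.3$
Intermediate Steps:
$O = -130$ ($O = -6 - 124 = -130$)
$z = -154$ ($z = 6 - \left(126 + 34\right) = 6 - 160 = -154$)
$Z{\left(f,P \right)} = 1$ ($Z{\left(f,P \right)} = \frac{1}{0 + 1} = 1^{-1} = 1$)
$g{\left(v,a \right)} = -45$ ($g{\left(v,a \right)} = - 5 \left(- 3 \left(1 - 4\right)\right) = - 5 \left(\left(-3\right) \left(-3\right)\right) = \left(-5\right) 9 = -45$)
$\frac{51222}{g{\left(O,z \right)}} = \frac{51222}{-45} = 51222 \left(- \frac{1}{45}\right) = - \frac{17074}{15}$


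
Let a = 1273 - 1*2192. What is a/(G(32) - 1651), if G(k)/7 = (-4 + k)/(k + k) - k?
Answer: 14704/29951 ≈ 0.49094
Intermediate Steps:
G(k) = -7*k + 7*(-4 + k)/(2*k) (G(k) = 7*((-4 + k)/(k + k) - k) = 7*((-4 + k)/((2*k)) - k) = 7*((-4 + k)*(1/(2*k)) - k) = 7*((-4 + k)/(2*k) - k) = 7*(-k + (-4 + k)/(2*k)) = -7*k + 7*(-4 + k)/(2*k))
a = -919 (a = 1273 - 2192 = -919)
a/(G(32) - 1651) = -919/((7/2 - 14/32 - 7*32) - 1651) = -919/((7/2 - 14*1/32 - 224) - 1651) = -919/((7/2 - 7/16 - 224) - 1651) = -919/(-3535/16 - 1651) = -919/(-29951/16) = -919*(-16/29951) = 14704/29951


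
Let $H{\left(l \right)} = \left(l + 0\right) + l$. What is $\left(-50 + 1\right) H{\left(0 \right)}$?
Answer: $0$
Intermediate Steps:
$H{\left(l \right)} = 2 l$ ($H{\left(l \right)} = l + l = 2 l$)
$\left(-50 + 1\right) H{\left(0 \right)} = \left(-50 + 1\right) 2 \cdot 0 = \left(-49\right) 0 = 0$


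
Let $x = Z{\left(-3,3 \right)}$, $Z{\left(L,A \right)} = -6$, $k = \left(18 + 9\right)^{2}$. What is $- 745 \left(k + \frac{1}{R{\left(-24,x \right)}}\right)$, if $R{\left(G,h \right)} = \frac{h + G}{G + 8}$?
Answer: $- \frac{1630507}{3} \approx -5.435 \cdot 10^{5}$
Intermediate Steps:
$k = 729$ ($k = 27^{2} = 729$)
$x = -6$
$R{\left(G,h \right)} = \frac{G + h}{8 + G}$
$- 745 \left(k + \frac{1}{R{\left(-24,x \right)}}\right) = - 745 \left(729 + \frac{1}{\frac{1}{8 - 24} \left(-24 - 6\right)}\right) = - 745 \left(729 + \frac{1}{\frac{1}{-16} \left(-30\right)}\right) = - 745 \left(729 + \frac{1}{\left(- \frac{1}{16}\right) \left(-30\right)}\right) = - 745 \left(729 + \frac{1}{\frac{15}{8}}\right) = - 745 \left(729 + \frac{8}{15}\right) = \left(-745\right) \frac{10943}{15} = - \frac{1630507}{3}$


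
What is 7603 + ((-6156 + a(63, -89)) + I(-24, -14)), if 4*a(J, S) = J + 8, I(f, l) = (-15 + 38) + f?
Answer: 5855/4 ≈ 1463.8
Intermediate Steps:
I(f, l) = 23 + f
a(J, S) = 2 + J/4 (a(J, S) = (J + 8)/4 = (8 + J)/4 = 2 + J/4)
7603 + ((-6156 + a(63, -89)) + I(-24, -14)) = 7603 + ((-6156 + (2 + (1/4)*63)) + (23 - 24)) = 7603 + ((-6156 + (2 + 63/4)) - 1) = 7603 + ((-6156 + 71/4) - 1) = 7603 + (-24553/4 - 1) = 7603 - 24557/4 = 5855/4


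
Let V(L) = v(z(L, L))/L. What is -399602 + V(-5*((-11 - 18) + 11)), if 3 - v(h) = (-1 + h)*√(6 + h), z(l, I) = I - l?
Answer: -11988059/30 + √6/90 ≈ -3.9960e+5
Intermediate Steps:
v(h) = 3 - √(6 + h)*(-1 + h) (v(h) = 3 - (-1 + h)*√(6 + h) = 3 - √(6 + h)*(-1 + h))
V(L) = (3 + √6)/L (V(L) = (3 + √(6 + (L - L)) - (L - L)*√(6 + (L - L)))/L = (3 + √(6 + 0) - 1*0*√(6 + 0))/L = (3 + √6 - 1*0*√6)/L = (3 + √6 + 0)/L = (3 + √6)/L)
-399602 + V(-5*((-11 - 18) + 11)) = -399602 + (3 + √6)/((-5*((-11 - 18) + 11))) = -399602 + (3 + √6)/((-5*(-29 + 11))) = -399602 + (3 + √6)/((-5*(-18))) = -399602 + (3 + √6)/90 = -399602 + (1/30 + √6/90) = -11988059/30 + √6/90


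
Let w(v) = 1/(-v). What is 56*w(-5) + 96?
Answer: 536/5 ≈ 107.20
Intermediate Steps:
w(v) = -1/v
56*w(-5) + 96 = 56*(-1/(-5)) + 96 = 56*(-1*(-⅕)) + 96 = 56*(⅕) + 96 = 56/5 + 96 = 536/5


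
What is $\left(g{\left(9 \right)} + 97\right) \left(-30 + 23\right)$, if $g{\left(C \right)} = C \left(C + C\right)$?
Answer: $-1813$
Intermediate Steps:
$g{\left(C \right)} = 2 C^{2}$ ($g{\left(C \right)} = C 2 C = 2 C^{2}$)
$\left(g{\left(9 \right)} + 97\right) \left(-30 + 23\right) = \left(2 \cdot 9^{2} + 97\right) \left(-30 + 23\right) = \left(2 \cdot 81 + 97\right) \left(-7\right) = \left(162 + 97\right) \left(-7\right) = 259 \left(-7\right) = -1813$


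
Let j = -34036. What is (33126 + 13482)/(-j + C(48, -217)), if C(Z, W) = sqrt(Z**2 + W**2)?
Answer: 528783296/386133301 - 15536*sqrt(49393)/386133301 ≈ 1.3605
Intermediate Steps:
C(Z, W) = sqrt(W**2 + Z**2)
(33126 + 13482)/(-j + C(48, -217)) = (33126 + 13482)/(-1*(-34036) + sqrt((-217)**2 + 48**2)) = 46608/(34036 + sqrt(47089 + 2304)) = 46608/(34036 + sqrt(49393))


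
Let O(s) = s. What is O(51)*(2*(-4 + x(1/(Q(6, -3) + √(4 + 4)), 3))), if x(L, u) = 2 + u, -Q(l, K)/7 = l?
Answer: 102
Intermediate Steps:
Q(l, K) = -7*l
O(51)*(2*(-4 + x(1/(Q(6, -3) + √(4 + 4)), 3))) = 51*(2*(-4 + (2 + 3))) = 51*(2*(-4 + 5)) = 51*(2*1) = 51*2 = 102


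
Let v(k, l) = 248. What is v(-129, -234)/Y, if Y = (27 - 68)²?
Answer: 248/1681 ≈ 0.14753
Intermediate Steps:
Y = 1681 (Y = (-41)² = 1681)
v(-129, -234)/Y = 248/1681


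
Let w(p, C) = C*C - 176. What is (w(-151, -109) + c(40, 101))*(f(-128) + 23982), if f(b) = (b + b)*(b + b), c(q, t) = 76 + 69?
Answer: 1060788300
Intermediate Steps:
c(q, t) = 145
w(p, C) = -176 + C**2 (w(p, C) = C**2 - 176 = -176 + C**2)
f(b) = 4*b**2 (f(b) = (2*b)*(2*b) = 4*b**2)
(w(-151, -109) + c(40, 101))*(f(-128) + 23982) = ((-176 + (-109)**2) + 145)*(4*(-128)**2 + 23982) = ((-176 + 11881) + 145)*(4*16384 + 23982) = (11705 + 145)*(65536 + 23982) = 11850*89518 = 1060788300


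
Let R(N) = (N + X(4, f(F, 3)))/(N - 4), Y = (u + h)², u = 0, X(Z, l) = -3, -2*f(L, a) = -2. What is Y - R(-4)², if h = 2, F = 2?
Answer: 207/64 ≈ 3.2344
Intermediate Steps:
f(L, a) = 1 (f(L, a) = -½*(-2) = 1)
Y = 4 (Y = (0 + 2)² = 2² = 4)
R(N) = (-3 + N)/(-4 + N) (R(N) = (N - 3)/(N - 4) = (-3 + N)/(-4 + N))
Y - R(-4)² = 4 - ((-3 - 4)/(-4 - 4))² = 4 - (-7/(-8))² = 4 - (-⅛*(-7))² = 4 - (7/8)² = 4 - 1*49/64 = 4 - 49/64 = 207/64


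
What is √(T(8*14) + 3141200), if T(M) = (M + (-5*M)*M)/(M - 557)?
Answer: 4*√38878999410/445 ≈ 1772.4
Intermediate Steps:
T(M) = (M - 5*M²)/(-557 + M)
√(T(8*14) + 3141200) = √((8*14)*(1 - 40*14)/(-557 + 8*14) + 3141200) = √(112*(1 - 5*112)/(-557 + 112) + 3141200) = √(112*(1 - 560)/(-445) + 3141200) = √(112*(-1/445)*(-559) + 3141200) = √(62608/445 + 3141200) = √(1397896608/445) = 4*√38878999410/445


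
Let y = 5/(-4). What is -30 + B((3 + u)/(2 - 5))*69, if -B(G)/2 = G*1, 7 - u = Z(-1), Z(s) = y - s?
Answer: 883/2 ≈ 441.50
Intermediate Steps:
y = -5/4 (y = 5*(-¼) = -5/4 ≈ -1.2500)
Z(s) = -5/4 - s
u = 29/4 (u = 7 - (-5/4 - 1*(-1)) = 7 - (-5/4 + 1) = 7 - 1*(-¼) = 7 + ¼ = 29/4 ≈ 7.2500)
B(G) = -2*G
-30 + B((3 + u)/(2 - 5))*69 = -30 - 2*(3 + 29/4)/(2 - 5)*69 = -30 - 41/(2*(-3))*69 = -30 - 41*(-1)/(2*3)*69 = -30 - 2*(-41/12)*69 = -30 + (41/6)*69 = -30 + 943/2 = 883/2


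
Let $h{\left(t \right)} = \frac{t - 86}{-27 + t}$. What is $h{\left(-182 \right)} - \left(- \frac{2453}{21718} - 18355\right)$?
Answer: $\frac{83320816111}{4539062} \approx 18356.0$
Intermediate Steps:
$h{\left(t \right)} = \frac{-86 + t}{-27 + t}$
$h{\left(-182 \right)} - \left(- \frac{2453}{21718} - 18355\right) = \frac{-86 - 182}{-27 - 182} - \left(- \frac{2453}{21718} - 18355\right) = \frac{1}{-209} \left(-268\right) - \left(\left(-2453\right) \frac{1}{21718} - 18355\right) = \left(- \frac{1}{209}\right) \left(-268\right) - \left(- \frac{2453}{21718} - 18355\right) = \frac{268}{209} - - \frac{398636343}{21718} = \frac{268}{209} + \frac{398636343}{21718} = \frac{83320816111}{4539062}$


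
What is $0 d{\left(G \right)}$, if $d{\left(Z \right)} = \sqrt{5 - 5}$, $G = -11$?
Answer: $0$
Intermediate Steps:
$d{\left(Z \right)} = 0$ ($d{\left(Z \right)} = \sqrt{0} = 0$)
$0 d{\left(G \right)} = 0 \cdot 0 = 0$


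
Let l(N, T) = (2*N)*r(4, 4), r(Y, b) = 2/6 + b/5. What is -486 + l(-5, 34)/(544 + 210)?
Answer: -549683/1131 ≈ -486.02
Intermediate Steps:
r(Y, b) = ⅓ + b/5 (r(Y, b) = 2*(⅙) + b*(⅕) = ⅓ + b/5)
l(N, T) = 34*N/15 (l(N, T) = (2*N)*(⅓ + (⅕)*4) = (2*N)*(⅓ + ⅘) = (2*N)*(17/15) = 34*N/15)
-486 + l(-5, 34)/(544 + 210) = -486 + ((34/15)*(-5))/(544 + 210) = -486 - 34/3/754 = -486 - 34/3*1/754 = -486 - 17/1131 = -549683/1131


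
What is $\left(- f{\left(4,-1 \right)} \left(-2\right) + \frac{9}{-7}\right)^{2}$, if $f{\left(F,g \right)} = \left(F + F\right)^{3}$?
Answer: $\frac{51251281}{49} \approx 1.0459 \cdot 10^{6}$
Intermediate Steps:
$f{\left(F,g \right)} = 8 F^{3}$ ($f{\left(F,g \right)} = \left(2 F\right)^{3} = 8 F^{3}$)
$\left(- f{\left(4,-1 \right)} \left(-2\right) + \frac{9}{-7}\right)^{2} = \left(- 8 \cdot 4^{3} \left(-2\right) + \frac{9}{-7}\right)^{2} = \left(- 8 \cdot 64 \left(-2\right) + 9 \left(- \frac{1}{7}\right)\right)^{2} = \left(\left(-1\right) 512 \left(-2\right) - \frac{9}{7}\right)^{2} = \left(\left(-512\right) \left(-2\right) - \frac{9}{7}\right)^{2} = \left(1024 - \frac{9}{7}\right)^{2} = \left(\frac{7159}{7}\right)^{2} = \frac{51251281}{49}$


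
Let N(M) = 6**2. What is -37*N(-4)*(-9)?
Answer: 11988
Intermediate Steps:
N(M) = 36
-37*N(-4)*(-9) = -37*36*(-9) = -1332*(-9) = 11988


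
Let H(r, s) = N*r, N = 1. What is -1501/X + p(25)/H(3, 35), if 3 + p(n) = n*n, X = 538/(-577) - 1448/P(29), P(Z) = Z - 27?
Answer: 262772123/1254858 ≈ 209.40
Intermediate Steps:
P(Z) = -27 + Z
X = -418286/577 (X = 538/(-577) - 1448/(-27 + 29) = 538*(-1/577) - 1448/2 = -538/577 - 1448*½ = -538/577 - 724 = -418286/577 ≈ -724.93)
H(r, s) = r (H(r, s) = 1*r = r)
p(n) = -3 + n² (p(n) = -3 + n*n = -3 + n²)
-1501/X + p(25)/H(3, 35) = -1501/(-418286/577) + (-3 + 25²)/3 = -1501*(-577/418286) + (-3 + 625)*(⅓) = 866077/418286 + 622*(⅓) = 866077/418286 + 622/3 = 262772123/1254858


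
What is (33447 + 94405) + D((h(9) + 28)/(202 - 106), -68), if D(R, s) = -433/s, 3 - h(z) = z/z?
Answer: 8694369/68 ≈ 1.2786e+5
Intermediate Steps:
h(z) = 2 (h(z) = 3 - z/z = 3 - 1*1 = 3 - 1 = 2)
(33447 + 94405) + D((h(9) + 28)/(202 - 106), -68) = (33447 + 94405) - 433/(-68) = 127852 - 433*(-1/68) = 127852 + 433/68 = 8694369/68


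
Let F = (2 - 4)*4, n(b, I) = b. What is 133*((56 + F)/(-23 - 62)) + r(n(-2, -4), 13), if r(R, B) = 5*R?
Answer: -7234/85 ≈ -85.106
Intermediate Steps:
F = -8 (F = -2*4 = -8)
133*((56 + F)/(-23 - 62)) + r(n(-2, -4), 13) = 133*((56 - 8)/(-23 - 62)) + 5*(-2) = 133*(48/(-85)) - 10 = 133*(48*(-1/85)) - 10 = 133*(-48/85) - 10 = -6384/85 - 10 = -7234/85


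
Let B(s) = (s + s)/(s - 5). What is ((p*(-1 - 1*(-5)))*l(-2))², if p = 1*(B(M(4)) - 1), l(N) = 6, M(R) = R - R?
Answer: 576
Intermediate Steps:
M(R) = 0
B(s) = 2*s/(-5 + s) (B(s) = (2*s)/(-5 + s) = 2*s/(-5 + s))
p = -1 (p = 1*(2*0/(-5 + 0) - 1) = 1*(2*0/(-5) - 1) = 1*(2*0*(-⅕) - 1) = 1*(0 - 1) = 1*(-1) = -1)
((p*(-1 - 1*(-5)))*l(-2))² = (-(-1 - 1*(-5))*6)² = (-(-1 + 5)*6)² = (-1*4*6)² = (-4*6)² = (-24)² = 576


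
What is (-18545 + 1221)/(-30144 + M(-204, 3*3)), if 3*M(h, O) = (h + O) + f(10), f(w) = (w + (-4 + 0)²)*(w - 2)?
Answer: 51972/90419 ≈ 0.57479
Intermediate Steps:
f(w) = (-2 + w)*(16 + w) (f(w) = (w + (-4)²)*(-2 + w) = (w + 16)*(-2 + w) = (16 + w)*(-2 + w) = (-2 + w)*(16 + w))
M(h, O) = 208/3 + O/3 + h/3 (M(h, O) = ((h + O) + (-32 + 10² + 14*10))/3 = ((O + h) + (-32 + 100 + 140))/3 = ((O + h) + 208)/3 = (208 + O + h)/3 = 208/3 + O/3 + h/3)
(-18545 + 1221)/(-30144 + M(-204, 3*3)) = (-18545 + 1221)/(-30144 + (208/3 + (3*3)/3 + (⅓)*(-204))) = -17324/(-30144 + (208/3 + (⅓)*9 - 68)) = -17324/(-30144 + (208/3 + 3 - 68)) = -17324/(-30144 + 13/3) = -17324/(-90419/3) = -17324*(-3/90419) = 51972/90419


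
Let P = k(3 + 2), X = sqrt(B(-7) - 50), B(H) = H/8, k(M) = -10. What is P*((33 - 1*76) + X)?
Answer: 430 - 5*I*sqrt(814)/2 ≈ 430.0 - 71.327*I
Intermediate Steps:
B(H) = H/8 (B(H) = H*(1/8) = H/8)
X = I*sqrt(814)/4 (X = sqrt((1/8)*(-7) - 50) = sqrt(-7/8 - 50) = sqrt(-407/8) = I*sqrt(814)/4 ≈ 7.1327*I)
P = -10
P*((33 - 1*76) + X) = -10*((33 - 1*76) + I*sqrt(814)/4) = -10*((33 - 76) + I*sqrt(814)/4) = -10*(-43 + I*sqrt(814)/4) = 430 - 5*I*sqrt(814)/2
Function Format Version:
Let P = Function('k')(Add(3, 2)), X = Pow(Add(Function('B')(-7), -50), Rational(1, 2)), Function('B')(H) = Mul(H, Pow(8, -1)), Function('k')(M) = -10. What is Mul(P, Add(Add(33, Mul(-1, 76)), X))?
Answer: Add(430, Mul(Rational(-5, 2), I, Pow(814, Rational(1, 2)))) ≈ Add(430.00, Mul(-71.327, I))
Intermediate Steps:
Function('B')(H) = Mul(Rational(1, 8), H) (Function('B')(H) = Mul(H, Rational(1, 8)) = Mul(Rational(1, 8), H))
X = Mul(Rational(1, 4), I, Pow(814, Rational(1, 2))) (X = Pow(Add(Mul(Rational(1, 8), -7), -50), Rational(1, 2)) = Pow(Add(Rational(-7, 8), -50), Rational(1, 2)) = Pow(Rational(-407, 8), Rational(1, 2)) = Mul(Rational(1, 4), I, Pow(814, Rational(1, 2))) ≈ Mul(7.1327, I))
P = -10
Mul(P, Add(Add(33, Mul(-1, 76)), X)) = Mul(-10, Add(Add(33, Mul(-1, 76)), Mul(Rational(1, 4), I, Pow(814, Rational(1, 2))))) = Mul(-10, Add(Add(33, -76), Mul(Rational(1, 4), I, Pow(814, Rational(1, 2))))) = Mul(-10, Add(-43, Mul(Rational(1, 4), I, Pow(814, Rational(1, 2))))) = Add(430, Mul(Rational(-5, 2), I, Pow(814, Rational(1, 2))))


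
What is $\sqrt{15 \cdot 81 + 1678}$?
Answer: $\sqrt{2893} \approx 53.787$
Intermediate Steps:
$\sqrt{15 \cdot 81 + 1678} = \sqrt{1215 + 1678} = \sqrt{2893}$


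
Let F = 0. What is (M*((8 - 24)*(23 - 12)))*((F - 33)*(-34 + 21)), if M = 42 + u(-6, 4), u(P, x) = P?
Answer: -2718144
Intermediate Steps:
M = 36 (M = 42 - 6 = 36)
(M*((8 - 24)*(23 - 12)))*((F - 33)*(-34 + 21)) = (36*((8 - 24)*(23 - 12)))*((0 - 33)*(-34 + 21)) = (36*(-16*11))*(-33*(-13)) = (36*(-176))*429 = -6336*429 = -2718144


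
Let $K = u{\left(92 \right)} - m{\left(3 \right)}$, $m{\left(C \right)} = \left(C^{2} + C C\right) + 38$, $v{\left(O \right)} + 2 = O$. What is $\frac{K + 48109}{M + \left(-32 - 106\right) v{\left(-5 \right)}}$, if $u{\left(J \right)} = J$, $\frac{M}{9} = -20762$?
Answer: $- \frac{48145}{185892} \approx -0.25899$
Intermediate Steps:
$M = -186858$ ($M = 9 \left(-20762\right) = -186858$)
$v{\left(O \right)} = -2 + O$
$m{\left(C \right)} = 38 + 2 C^{2}$ ($m{\left(C \right)} = \left(C^{2} + C^{2}\right) + 38 = 2 C^{2} + 38 = 38 + 2 C^{2}$)
$K = 36$ ($K = 92 - \left(38 + 2 \cdot 3^{2}\right) = 92 - \left(38 + 2 \cdot 9\right) = 92 - \left(38 + 18\right) = 92 - 56 = 36$)
$\frac{K + 48109}{M + \left(-32 - 106\right) v{\left(-5 \right)}} = \frac{36 + 48109}{-186858 + \left(-32 - 106\right) \left(-2 - 5\right)} = \frac{48145}{-186858 - -966} = \frac{48145}{-186858 + 966} = \frac{48145}{-185892} = 48145 \left(- \frac{1}{185892}\right) = - \frac{48145}{185892}$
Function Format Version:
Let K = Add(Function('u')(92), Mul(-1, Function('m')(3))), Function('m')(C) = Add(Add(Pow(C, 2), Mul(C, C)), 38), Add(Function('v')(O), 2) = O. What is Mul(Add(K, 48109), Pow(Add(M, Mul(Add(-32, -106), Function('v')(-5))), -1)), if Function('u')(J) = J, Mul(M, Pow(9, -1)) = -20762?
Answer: Rational(-48145, 185892) ≈ -0.25899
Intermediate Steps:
M = -186858 (M = Mul(9, -20762) = -186858)
Function('v')(O) = Add(-2, O)
Function('m')(C) = Add(38, Mul(2, Pow(C, 2))) (Function('m')(C) = Add(Add(Pow(C, 2), Pow(C, 2)), 38) = Add(Mul(2, Pow(C, 2)), 38) = Add(38, Mul(2, Pow(C, 2))))
K = 36 (K = Add(92, Mul(-1, Add(38, Mul(2, Pow(3, 2))))) = Add(92, Mul(-1, Add(38, Mul(2, 9)))) = Add(92, Mul(-1, Add(38, 18))) = Add(92, Mul(-1, 56)) = Add(92, -56) = 36)
Mul(Add(K, 48109), Pow(Add(M, Mul(Add(-32, -106), Function('v')(-5))), -1)) = Mul(Add(36, 48109), Pow(Add(-186858, Mul(Add(-32, -106), Add(-2, -5))), -1)) = Mul(48145, Pow(Add(-186858, Mul(-138, -7)), -1)) = Mul(48145, Pow(Add(-186858, 966), -1)) = Mul(48145, Pow(-185892, -1)) = Mul(48145, Rational(-1, 185892)) = Rational(-48145, 185892)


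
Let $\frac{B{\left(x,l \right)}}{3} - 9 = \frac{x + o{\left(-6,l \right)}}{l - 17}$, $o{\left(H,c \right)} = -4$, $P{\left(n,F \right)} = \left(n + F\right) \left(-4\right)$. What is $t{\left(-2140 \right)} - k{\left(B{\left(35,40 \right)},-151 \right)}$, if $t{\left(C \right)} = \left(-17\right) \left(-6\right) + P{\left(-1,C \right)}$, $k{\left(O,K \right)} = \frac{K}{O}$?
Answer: $\frac{6190997}{714} \approx 8670.9$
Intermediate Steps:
$P{\left(n,F \right)} = - 4 F - 4 n$ ($P{\left(n,F \right)} = \left(F + n\right) \left(-4\right) = - 4 F - 4 n$)
$B{\left(x,l \right)} = 27 + \frac{3 \left(-4 + x\right)}{-17 + l}$ ($B{\left(x,l \right)} = 27 + 3 \frac{x - 4}{l - 17} = 27 + 3 \frac{-4 + x}{-17 + l} = 27 + \frac{3 \left(-4 + x\right)}{-17 + l}$)
$t{\left(C \right)} = 106 - 4 C$ ($t{\left(C \right)} = \left(-17\right) \left(-6\right) - \left(-4 + 4 C\right) = 102 - \left(-4 + 4 C\right) = 106 - 4 C$)
$t{\left(-2140 \right)} - k{\left(B{\left(35,40 \right)},-151 \right)} = \left(106 - -8560\right) - - \frac{151}{3 \frac{1}{-17 + 40} \left(-157 + 35 + 9 \cdot 40\right)} = \left(106 + 8560\right) - - \frac{151}{3 \cdot \frac{1}{23} \left(-157 + 35 + 360\right)} = 8666 - - \frac{151}{3 \cdot \frac{1}{23} \cdot 238} = 8666 - - \frac{151}{\frac{714}{23}} = 8666 - \left(-151\right) \frac{23}{714} = 8666 - - \frac{3473}{714} = 8666 + \frac{3473}{714} = \frac{6190997}{714}$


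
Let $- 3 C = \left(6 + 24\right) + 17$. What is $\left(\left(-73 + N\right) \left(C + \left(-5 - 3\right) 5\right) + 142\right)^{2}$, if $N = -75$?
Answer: $\frac{632120164}{9} \approx 7.0236 \cdot 10^{7}$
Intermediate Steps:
$C = - \frac{47}{3}$ ($C = - \frac{\left(6 + 24\right) + 17}{3} = - \frac{30 + 17}{3} = \left(- \frac{1}{3}\right) 47 = - \frac{47}{3} \approx -15.667$)
$\left(\left(-73 + N\right) \left(C + \left(-5 - 3\right) 5\right) + 142\right)^{2} = \left(\left(-73 - 75\right) \left(- \frac{47}{3} + \left(-5 - 3\right) 5\right) + 142\right)^{2} = \left(- 148 \left(- \frac{47}{3} - 40\right) + 142\right)^{2} = \left(\left(-148\right) \left(- \frac{167}{3}\right) + 142\right)^{2} = \left(\frac{24716}{3} + 142\right)^{2} = \left(\frac{25142}{3}\right)^{2} = \frac{632120164}{9}$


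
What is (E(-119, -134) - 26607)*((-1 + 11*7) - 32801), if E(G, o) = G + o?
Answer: 878993500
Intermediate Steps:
(E(-119, -134) - 26607)*((-1 + 11*7) - 32801) = ((-119 - 134) - 26607)*((-1 + 11*7) - 32801) = (-253 - 26607)*((-1 + 77) - 32801) = -26860*(76 - 32801) = -26860*(-32725) = 878993500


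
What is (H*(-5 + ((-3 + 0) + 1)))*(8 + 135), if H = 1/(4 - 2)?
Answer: -1001/2 ≈ -500.50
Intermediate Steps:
H = ½ (H = 1/2 = ½ ≈ 0.50000)
(H*(-5 + ((-3 + 0) + 1)))*(8 + 135) = ((-5 + ((-3 + 0) + 1))/2)*(8 + 135) = ((-5 + (-3 + 1))/2)*143 = ((-5 - 2)/2)*143 = ((½)*(-7))*143 = -7/2*143 = -1001/2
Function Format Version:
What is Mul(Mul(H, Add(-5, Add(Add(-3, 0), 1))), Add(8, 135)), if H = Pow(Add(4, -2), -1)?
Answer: Rational(-1001, 2) ≈ -500.50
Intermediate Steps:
H = Rational(1, 2) (H = Pow(2, -1) = Rational(1, 2) ≈ 0.50000)
Mul(Mul(H, Add(-5, Add(Add(-3, 0), 1))), Add(8, 135)) = Mul(Mul(Rational(1, 2), Add(-5, Add(Add(-3, 0), 1))), Add(8, 135)) = Mul(Mul(Rational(1, 2), Add(-5, Add(-3, 1))), 143) = Mul(Mul(Rational(1, 2), Add(-5, -2)), 143) = Mul(Mul(Rational(1, 2), -7), 143) = Mul(Rational(-7, 2), 143) = Rational(-1001, 2)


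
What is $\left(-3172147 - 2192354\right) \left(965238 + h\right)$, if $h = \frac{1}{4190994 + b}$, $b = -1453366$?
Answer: $- \frac{14175493128544567965}{2737628} \approx -5.178 \cdot 10^{12}$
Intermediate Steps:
$h = \frac{1}{2737628}$ ($h = \frac{1}{4190994 - 1453366} = \frac{1}{2737628} \approx 3.6528 \cdot 10^{-7}$)
$\left(-3172147 - 2192354\right) \left(965238 + h\right) = \left(-3172147 - 2192354\right) \left(965238 + \frac{1}{2737628}\right) = \left(-5364501\right) \frac{2642462575465}{2737628} = - \frac{14175493128544567965}{2737628}$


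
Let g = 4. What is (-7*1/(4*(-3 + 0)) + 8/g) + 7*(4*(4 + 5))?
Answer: 3055/12 ≈ 254.58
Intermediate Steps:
(-7*1/(4*(-3 + 0)) + 8/g) + 7*(4*(4 + 5)) = (-7*1/(4*(-3 + 0)) + 8/4) + 7*(4*(4 + 5)) = (-7/(4*(-3)) + 8*(¼)) + 7*(4*9) = (-7/(-12) + 2) + 7*36 = (-7*(-1/12) + 2) + 252 = (7/12 + 2) + 252 = 31/12 + 252 = 3055/12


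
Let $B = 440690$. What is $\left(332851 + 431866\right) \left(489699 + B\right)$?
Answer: $711484284913$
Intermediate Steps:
$\left(332851 + 431866\right) \left(489699 + B\right) = \left(332851 + 431866\right) \left(489699 + 440690\right) = 764717 \cdot 930389 = 711484284913$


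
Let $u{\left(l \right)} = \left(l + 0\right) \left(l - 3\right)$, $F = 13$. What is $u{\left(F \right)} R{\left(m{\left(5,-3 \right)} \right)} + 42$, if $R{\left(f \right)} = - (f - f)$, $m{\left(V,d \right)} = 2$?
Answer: $42$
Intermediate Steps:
$R{\left(f \right)} = 0$ ($R{\left(f \right)} = \left(-1\right) 0 = 0$)
$u{\left(l \right)} = l \left(-3 + l\right)$
$u{\left(F \right)} R{\left(m{\left(5,-3 \right)} \right)} + 42 = 13 \left(-3 + 13\right) 0 + 42 = 13 \cdot 10 \cdot 0 + 42 = 130 \cdot 0 + 42 = 0 + 42 = 42$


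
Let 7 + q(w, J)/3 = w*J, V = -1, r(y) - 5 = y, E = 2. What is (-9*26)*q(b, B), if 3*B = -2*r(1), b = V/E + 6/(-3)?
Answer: -2106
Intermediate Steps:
r(y) = 5 + y
b = -5/2 (b = -1/2 + 6/(-3) = -1*1/2 + 6*(-1/3) = -1/2 - 2 = -5/2 ≈ -2.5000)
B = -4 (B = (-2*(5 + 1))/3 = (-2*6)/3 = (1/3)*(-12) = -4)
q(w, J) = -21 + 3*J*w (q(w, J) = -21 + 3*(w*J) = -21 + 3*(J*w) = -21 + 3*J*w)
(-9*26)*q(b, B) = (-9*26)*(-21 + 3*(-4)*(-5/2)) = -234*(-21 + 30) = -234*9 = -2106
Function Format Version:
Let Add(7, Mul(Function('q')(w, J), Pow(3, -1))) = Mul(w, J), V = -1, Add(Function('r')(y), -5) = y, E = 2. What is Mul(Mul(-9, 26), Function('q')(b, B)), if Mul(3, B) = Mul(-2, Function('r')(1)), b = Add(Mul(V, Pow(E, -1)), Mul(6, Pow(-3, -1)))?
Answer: -2106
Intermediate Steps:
Function('r')(y) = Add(5, y)
b = Rational(-5, 2) (b = Add(Mul(-1, Pow(2, -1)), Mul(6, Pow(-3, -1))) = Add(Mul(-1, Rational(1, 2)), Mul(6, Rational(-1, 3))) = Add(Rational(-1, 2), -2) = Rational(-5, 2) ≈ -2.5000)
B = -4 (B = Mul(Rational(1, 3), Mul(-2, Add(5, 1))) = Mul(Rational(1, 3), Mul(-2, 6)) = Mul(Rational(1, 3), -12) = -4)
Function('q')(w, J) = Add(-21, Mul(3, J, w)) (Function('q')(w, J) = Add(-21, Mul(3, Mul(w, J))) = Add(-21, Mul(3, Mul(J, w))) = Add(-21, Mul(3, J, w)))
Mul(Mul(-9, 26), Function('q')(b, B)) = Mul(Mul(-9, 26), Add(-21, Mul(3, -4, Rational(-5, 2)))) = Mul(-234, Add(-21, 30)) = Mul(-234, 9) = -2106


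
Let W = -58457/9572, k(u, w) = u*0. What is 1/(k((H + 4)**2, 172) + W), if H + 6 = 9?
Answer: -9572/58457 ≈ -0.16374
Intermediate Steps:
H = 3 (H = -6 + 9 = 3)
k(u, w) = 0
W = -58457/9572 (W = -58457*1/9572 = -58457/9572 ≈ -6.1071)
1/(k((H + 4)**2, 172) + W) = 1/(0 - 58457/9572) = 1/(-58457/9572) = -9572/58457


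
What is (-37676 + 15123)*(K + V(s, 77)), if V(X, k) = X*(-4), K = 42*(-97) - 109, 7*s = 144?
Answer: 673364921/7 ≈ 9.6195e+7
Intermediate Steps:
s = 144/7 (s = (1/7)*144 = 144/7 ≈ 20.571)
K = -4183 (K = -4074 - 109 = -4183)
V(X, k) = -4*X
(-37676 + 15123)*(K + V(s, 77)) = (-37676 + 15123)*(-4183 - 4*144/7) = -22553*(-4183 - 576/7) = -22553*(-29857/7) = 673364921/7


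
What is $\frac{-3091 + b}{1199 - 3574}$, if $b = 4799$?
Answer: $- \frac{1708}{2375} \approx -0.71916$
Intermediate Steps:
$\frac{-3091 + b}{1199 - 3574} = \frac{-3091 + 4799}{1199 - 3574} = \frac{1708}{-2375} = 1708 \left(- \frac{1}{2375}\right) = - \frac{1708}{2375}$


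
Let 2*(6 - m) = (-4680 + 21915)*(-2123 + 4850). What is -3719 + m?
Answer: -47007271/2 ≈ -2.3504e+7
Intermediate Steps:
m = -46999833/2 (m = 6 - (-4680 + 21915)*(-2123 + 4850)/2 = 6 - 17235*2727/2 = 6 - ½*46999845 = 6 - 46999845/2 = -46999833/2 ≈ -2.3500e+7)
-3719 + m = -3719 - 46999833/2 = -47007271/2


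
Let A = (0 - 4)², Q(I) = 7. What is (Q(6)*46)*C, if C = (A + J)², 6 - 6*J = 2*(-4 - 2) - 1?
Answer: 2129225/18 ≈ 1.1829e+5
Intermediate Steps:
A = 16 (A = (-4)² = 16)
J = 19/6 (J = 1 - (2*(-4 - 2) - 1)/6 = 1 - (2*(-6) - 1)/6 = 1 - (-12 - 1)/6 = 1 - ⅙*(-13) = 1 + 13/6 = 19/6 ≈ 3.1667)
C = 13225/36 (C = (16 + 19/6)² = (115/6)² = 13225/36 ≈ 367.36)
(Q(6)*46)*C = (7*46)*(13225/36) = 322*(13225/36) = 2129225/18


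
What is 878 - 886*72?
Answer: -62914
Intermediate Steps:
878 - 886*72 = 878 - 63792 = -62914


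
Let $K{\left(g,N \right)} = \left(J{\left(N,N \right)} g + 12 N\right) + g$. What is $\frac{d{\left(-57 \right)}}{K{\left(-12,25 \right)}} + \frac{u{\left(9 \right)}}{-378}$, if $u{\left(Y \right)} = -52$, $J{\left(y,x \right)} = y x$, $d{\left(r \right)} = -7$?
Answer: $\frac{62945}{454356} \approx 0.13854$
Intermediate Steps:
$J{\left(y,x \right)} = x y$
$K{\left(g,N \right)} = g + 12 N + g N^{2}$ ($K{\left(g,N \right)} = \left(N N g + 12 N\right) + g = \left(N^{2} g + 12 N\right) + g = \left(g N^{2} + 12 N\right) + g = \left(12 N + g N^{2}\right) + g = g + 12 N + g N^{2}$)
$\frac{d{\left(-57 \right)}}{K{\left(-12,25 \right)}} + \frac{u{\left(9 \right)}}{-378} = - \frac{7}{-12 + 12 \cdot 25 - 12 \cdot 25^{2}} - \frac{52}{-378} = - \frac{7}{-12 + 300 - 7500} - - \frac{26}{189} = - \frac{7}{-12 + 300 - 7500} + \frac{26}{189} = - \frac{7}{-7212} + \frac{26}{189} = \left(-7\right) \left(- \frac{1}{7212}\right) + \frac{26}{189} = \frac{7}{7212} + \frac{26}{189} = \frac{62945}{454356}$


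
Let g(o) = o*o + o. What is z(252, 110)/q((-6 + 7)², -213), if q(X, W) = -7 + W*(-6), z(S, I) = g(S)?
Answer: 63756/1271 ≈ 50.162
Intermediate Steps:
g(o) = o + o² (g(o) = o² + o = o + o²)
z(S, I) = S*(1 + S)
q(X, W) = -7 - 6*W
z(252, 110)/q((-6 + 7)², -213) = (252*(1 + 252))/(-7 - 6*(-213)) = (252*253)/(-7 + 1278) = 63756/1271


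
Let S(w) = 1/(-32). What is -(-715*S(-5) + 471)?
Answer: -15787/32 ≈ -493.34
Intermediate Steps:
S(w) = -1/32
-(-715*S(-5) + 471) = -(-715*(-1/32) + 471) = -(715/32 + 471) = -1*15787/32 = -15787/32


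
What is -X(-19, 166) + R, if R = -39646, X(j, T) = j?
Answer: -39627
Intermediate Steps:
-X(-19, 166) + R = -1*(-19) - 39646 = 19 - 39646 = -39627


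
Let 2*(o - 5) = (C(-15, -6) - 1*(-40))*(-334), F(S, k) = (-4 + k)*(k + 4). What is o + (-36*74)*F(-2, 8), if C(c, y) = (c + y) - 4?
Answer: -130372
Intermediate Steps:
C(c, y) = -4 + c + y
F(S, k) = (-4 + k)*(4 + k)
o = -2500 (o = 5 + (((-4 - 15 - 6) - 1*(-40))*(-334))/2 = 5 + ((-25 + 40)*(-334))/2 = 5 + (15*(-334))/2 = 5 + (½)*(-5010) = 5 - 2505 = -2500)
o + (-36*74)*F(-2, 8) = -2500 + (-36*74)*(-16 + 8²) = -2500 - 2664*(-16 + 64) = -2500 - 2664*48 = -2500 - 127872 = -130372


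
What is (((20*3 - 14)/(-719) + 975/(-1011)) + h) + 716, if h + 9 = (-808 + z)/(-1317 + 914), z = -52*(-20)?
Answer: 68880580436/97648109 ≈ 705.40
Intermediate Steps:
z = 1040
h = -3859/403 (h = -9 + (-808 + 1040)/(-1317 + 914) = -9 + 232/(-403) = -9 + 232*(-1/403) = -9 - 232/403 = -3859/403 ≈ -9.5757)
(((20*3 - 14)/(-719) + 975/(-1011)) + h) + 716 = (((20*3 - 14)/(-719) + 975/(-1011)) - 3859/403) + 716 = (((60 - 14)*(-1/719) + 975*(-1/1011)) - 3859/403) + 716 = ((46*(-1/719) - 325/337) - 3859/403) + 716 = ((-46/719 - 325/337) - 3859/403) + 716 = (-249177/242303 - 3859/403) + 716 = -1035465608/97648109 + 716 = 68880580436/97648109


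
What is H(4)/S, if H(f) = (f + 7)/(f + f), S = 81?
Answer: 11/648 ≈ 0.016975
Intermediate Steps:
H(f) = (7 + f)/(2*f) (H(f) = (7 + f)/((2*f)) = (7 + f)*(1/(2*f)) = (7 + f)/(2*f))
H(4)/S = ((1/2)*(7 + 4)/4)/81 = ((1/2)*(1/4)*11)/81 = (1/81)*(11/8) = 11/648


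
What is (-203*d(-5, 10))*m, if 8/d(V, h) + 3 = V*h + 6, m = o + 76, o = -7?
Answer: 112056/47 ≈ 2384.2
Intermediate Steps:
m = 69 (m = -7 + 76 = 69)
d(V, h) = 8/(3 + V*h) (d(V, h) = 8/(-3 + (V*h + 6)) = 8/(-3 + (6 + V*h)) = 8/(3 + V*h))
(-203*d(-5, 10))*m = -1624/(3 - 5*10)*69 = -1624/(3 - 50)*69 = -1624/(-47)*69 = -1624*(-1)/47*69 = -203*(-8/47)*69 = (1624/47)*69 = 112056/47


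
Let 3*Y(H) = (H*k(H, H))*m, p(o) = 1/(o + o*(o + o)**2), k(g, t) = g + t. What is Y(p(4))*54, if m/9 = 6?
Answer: 243/8450 ≈ 0.028757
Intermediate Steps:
m = 54 (m = 9*6 = 54)
p(o) = 1/(o + 4*o**3) (p(o) = 1/(o + o*(2*o)**2) = 1/(o + o*(4*o**2)) = 1/(o + 4*o**3))
Y(H) = 36*H**2 (Y(H) = ((H*(H + H))*54)/3 = ((H*(2*H))*54)/3 = ((2*H**2)*54)/3 = (108*H**2)/3 = 36*H**2)
Y(p(4))*54 = (36*(1/(4 + 4*4**3))**2)*54 = (36*(1/(4 + 4*64))**2)*54 = (36*(1/(4 + 256))**2)*54 = (36*(1/260)**2)*54 = (36*(1/67600))*54 = (9/16900)*54 = 243/8450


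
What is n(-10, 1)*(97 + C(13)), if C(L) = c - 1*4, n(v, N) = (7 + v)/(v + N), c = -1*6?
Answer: 29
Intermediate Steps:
c = -6
n(v, N) = (7 + v)/(N + v)
C(L) = -10 (C(L) = -6 - 1*4 = -6 - 4 = -10)
n(-10, 1)*(97 + C(13)) = ((7 - 10)/(1 - 10))*(97 - 10) = (-3/(-9))*87 = -1/9*(-3)*87 = (1/3)*87 = 29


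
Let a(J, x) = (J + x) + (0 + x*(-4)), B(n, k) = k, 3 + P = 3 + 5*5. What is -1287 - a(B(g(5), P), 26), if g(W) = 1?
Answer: -1234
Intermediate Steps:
P = 25 (P = -3 + (3 + 5*5) = -3 + (3 + 25) = -3 + 28 = 25)
a(J, x) = J - 3*x (a(J, x) = (J + x) + (0 - 4*x) = (J + x) - 4*x = J - 3*x)
-1287 - a(B(g(5), P), 26) = -1287 - (25 - 3*26) = -1287 - (25 - 78) = -1287 - 1*(-53) = -1287 + 53 = -1234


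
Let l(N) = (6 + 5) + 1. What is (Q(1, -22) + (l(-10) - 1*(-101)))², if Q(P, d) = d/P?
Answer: 8281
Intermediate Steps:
l(N) = 12 (l(N) = 11 + 1 = 12)
(Q(1, -22) + (l(-10) - 1*(-101)))² = (-22/1 + (12 - 1*(-101)))² = (-22*1 + (12 + 101))² = (-22 + 113)² = 91² = 8281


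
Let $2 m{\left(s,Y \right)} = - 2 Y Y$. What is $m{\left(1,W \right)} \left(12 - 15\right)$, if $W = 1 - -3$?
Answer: $48$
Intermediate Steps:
$W = 4$ ($W = 1 + 3 = 4$)
$m{\left(s,Y \right)} = - Y^{2}$ ($m{\left(s,Y \right)} = \frac{- 2 Y Y}{2} = \frac{\left(-2\right) Y^{2}}{2} = - Y^{2}$)
$m{\left(1,W \right)} \left(12 - 15\right) = - 4^{2} \left(12 - 15\right) = \left(-1\right) 16 \left(-3\right) = \left(-16\right) \left(-3\right) = 48$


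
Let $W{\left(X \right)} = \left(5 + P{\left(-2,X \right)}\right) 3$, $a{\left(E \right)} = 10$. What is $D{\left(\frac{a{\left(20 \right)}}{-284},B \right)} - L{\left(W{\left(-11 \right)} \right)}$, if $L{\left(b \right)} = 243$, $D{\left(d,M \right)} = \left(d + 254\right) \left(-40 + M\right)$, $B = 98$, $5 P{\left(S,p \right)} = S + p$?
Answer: $\frac{1028574}{71} \approx 14487.0$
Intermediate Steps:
$P{\left(S,p \right)} = \frac{S}{5} + \frac{p}{5}$ ($P{\left(S,p \right)} = \frac{S + p}{5} = \frac{S}{5} + \frac{p}{5}$)
$D{\left(d,M \right)} = \left(-40 + M\right) \left(254 + d\right)$ ($D{\left(d,M \right)} = \left(254 + d\right) \left(-40 + M\right) = \left(-40 + M\right) \left(254 + d\right)$)
$W{\left(X \right)} = \frac{69}{5} + \frac{3 X}{5}$ ($W{\left(X \right)} = \left(5 + \left(\frac{1}{5} \left(-2\right) + \frac{X}{5}\right)\right) 3 = \left(5 + \left(- \frac{2}{5} + \frac{X}{5}\right)\right) 3 = \left(\frac{23}{5} + \frac{X}{5}\right) 3 = \frac{69}{5} + \frac{3 X}{5}$)
$D{\left(\frac{a{\left(20 \right)}}{-284},B \right)} - L{\left(W{\left(-11 \right)} \right)} = \left(-10160 - 40 \frac{10}{-284} + 254 \cdot 98 + 98 \frac{10}{-284}\right) - 243 = \left(-10160 - 40 \cdot 10 \left(- \frac{1}{284}\right) + 24892 + 98 \cdot 10 \left(- \frac{1}{284}\right)\right) - 243 = \left(-10160 - - \frac{100}{71} + 24892 + 98 \left(- \frac{5}{142}\right)\right) - 243 = \left(-10160 + \frac{100}{71} + 24892 - \frac{245}{71}\right) - 243 = \frac{1045827}{71} - 243 = \frac{1028574}{71}$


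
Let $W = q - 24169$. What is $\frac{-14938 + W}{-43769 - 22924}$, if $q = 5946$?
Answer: $\frac{33161}{66693} \approx 0.49722$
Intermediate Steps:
$W = -18223$ ($W = 5946 - 24169 = -18223$)
$\frac{-14938 + W}{-43769 - 22924} = \frac{-14938 - 18223}{-43769 - 22924} = - \frac{33161}{-66693} = \left(-33161\right) \left(- \frac{1}{66693}\right) = \frac{33161}{66693}$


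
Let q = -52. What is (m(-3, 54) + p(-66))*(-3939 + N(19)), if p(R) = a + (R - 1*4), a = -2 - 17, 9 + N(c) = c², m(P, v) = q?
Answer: 505767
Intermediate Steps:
m(P, v) = -52
N(c) = -9 + c²
a = -19
p(R) = -23 + R (p(R) = -19 + (R - 1*4) = -19 + (R - 4) = -19 + (-4 + R) = -23 + R)
(m(-3, 54) + p(-66))*(-3939 + N(19)) = (-52 + (-23 - 66))*(-3939 + (-9 + 19²)) = (-52 - 89)*(-3939 + (-9 + 361)) = -141*(-3939 + 352) = -141*(-3587) = 505767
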